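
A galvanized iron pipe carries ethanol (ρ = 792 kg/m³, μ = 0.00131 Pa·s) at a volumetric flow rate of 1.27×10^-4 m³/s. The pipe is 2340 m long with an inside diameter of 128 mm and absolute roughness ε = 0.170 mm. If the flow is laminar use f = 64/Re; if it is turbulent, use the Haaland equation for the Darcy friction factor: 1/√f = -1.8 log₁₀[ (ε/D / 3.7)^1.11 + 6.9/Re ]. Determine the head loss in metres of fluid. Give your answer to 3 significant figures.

h_f ≈ 0.00761 m

Cross-sectional area A = πD²/4 = π(0.128)²/4 = 0.01287 m²; mean velocity V = Q/A = 0.000127/0.01287 = 0.009869 m/s.
Reynolds number Re = ρVD/μ = 792 · 0.009869 · 0.128 / 0.00131 = 763.8.
Re < 2300 → laminar flow, so f = 64/Re = 64/763.8 = 0.0838 (the turbulent correlation is not needed).
Darcy-Weisbach: ΔP = f(L/D)(ρV²/2) = 0.0838·(2340/0.128)·(792·0.009869²/2) = 0.0838·1.828e+04·0.03857 = 59.09 Pa.
Head loss h_f = ΔP/(ρg) = 59.09/(792·9.81) = 0.00761 m.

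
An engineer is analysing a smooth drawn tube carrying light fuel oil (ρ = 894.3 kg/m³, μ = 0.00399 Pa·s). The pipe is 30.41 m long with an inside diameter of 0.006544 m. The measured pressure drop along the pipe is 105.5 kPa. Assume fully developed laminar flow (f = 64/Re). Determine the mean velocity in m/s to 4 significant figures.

V ≈ 1.164 m/s

For laminar flow, f = 64/Re with Re = ρVD/μ, so Darcy-Weisbach reduces to ΔP = 32μLV/D². Solving for V: V = ΔP·D²/(32μL) = 1.055e+05·(0.006544)²/(32·0.00399·30.41) = 1.164 m/s.
Check: Re = ρVD/μ = 894.3·1.164·0.006544/0.00399 = 1707 < 2300, so the laminar assumption holds.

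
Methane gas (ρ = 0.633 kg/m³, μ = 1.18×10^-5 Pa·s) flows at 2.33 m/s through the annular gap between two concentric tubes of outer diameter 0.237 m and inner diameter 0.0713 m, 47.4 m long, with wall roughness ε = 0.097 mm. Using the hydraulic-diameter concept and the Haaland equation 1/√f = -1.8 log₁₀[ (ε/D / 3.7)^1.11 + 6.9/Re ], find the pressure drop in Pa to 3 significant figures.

Hydraulic diameter D_h = 4A/P = D_o - D_i = 0.237 - 0.0713 = 0.1657 m.
Re = ρVD_h/μ = 0.633·2.33·0.1657/1.18e-05 = 2.071e+04.
ε/D_h = 9.7e-05/0.1657 = 0.000585; Haaland gives 1/√f = -1.8 log₁₀[6.04e-05+0.000333] = 6.129, so f = 0.02662.
ΔP = f(L/D_h)(ρV²/2) = 0.02662·47.4/0.1657·1.718 = 13.08 Pa.

ΔP ≈ 13.1 Pa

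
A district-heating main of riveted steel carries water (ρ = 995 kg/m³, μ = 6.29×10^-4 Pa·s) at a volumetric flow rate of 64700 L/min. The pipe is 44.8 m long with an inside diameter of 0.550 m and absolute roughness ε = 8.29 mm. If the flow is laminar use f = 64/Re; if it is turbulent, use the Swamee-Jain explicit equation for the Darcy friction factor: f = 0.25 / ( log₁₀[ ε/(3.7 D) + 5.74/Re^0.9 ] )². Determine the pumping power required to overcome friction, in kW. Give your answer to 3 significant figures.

Q = 64700 L/min = 64700/60000 = 1.078 m³/s.
Cross-sectional area A = πD²/4 = π(0.55)²/4 = 0.2376 m²; mean velocity V = Q/A = 1.078/0.2376 = 4.539 m/s.
Reynolds number Re = ρVD/μ = 995 · 4.539 · 0.55 / 0.000629 = 3.949e+06.
Re > 4000 → turbulent. Relative roughness ε/D = 0.00829/0.55 = 0.0151. Swamee-Jain: f = 0.25/(log₁₀[0.0151/3.7 + 5.74/3.949e+06^0.9])² = 0.25/(log₁₀[0.00407 + 6.64e-06])² = 0.25/(-2.389)² = 0.04379.
Darcy-Weisbach: ΔP = f(L/D)(ρV²/2) = 0.04379·(44.8/0.55)·(995·4.539²/2) = 0.04379·81.45·1.025e+04 = 3.656e+04 Pa.
Pumping power P = QΔP = 1.078·3.656e+04 = 39420 W = 39.4 kW.

P ≈ 39.4 kW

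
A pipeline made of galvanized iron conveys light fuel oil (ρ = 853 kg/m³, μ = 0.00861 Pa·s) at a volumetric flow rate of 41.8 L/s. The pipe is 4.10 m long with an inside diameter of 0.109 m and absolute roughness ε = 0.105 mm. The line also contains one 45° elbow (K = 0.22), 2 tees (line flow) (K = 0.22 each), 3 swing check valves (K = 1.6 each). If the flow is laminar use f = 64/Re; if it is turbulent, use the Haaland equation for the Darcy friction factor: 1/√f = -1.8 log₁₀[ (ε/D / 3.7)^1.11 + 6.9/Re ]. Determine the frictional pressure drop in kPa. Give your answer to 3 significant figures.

ΔP ≈ 54.4 kPa

Q = 41.8 L/s = 41.8/1000 = 0.0418 m³/s.
Cross-sectional area A = πD²/4 = π(0.109)²/4 = 0.009331 m²; mean velocity V = Q/A = 0.0418/0.009331 = 4.48 m/s.
Reynolds number Re = ρVD/μ = 853 · 4.48 · 0.109 / 0.00861 = 4.837e+04.
Re > 4000 → turbulent. Relative roughness ε/D = 0.000105/0.109 = 0.000963. Haaland: 1/√f = -1.8 log₁₀[(0.000963/3.7)^1.11 + 6.9/4.837e+04] = -1.8 log₁₀[0.000105 + 0.000143] = 6.491, so f = 0.02373.
Total minor-loss coefficient ΣK = 1·0.22 + 2·0.22 + 3·1.6 = 5.46.
ΔP = [f·L/D + ΣK]·(ρV²/2) = [0.02373·4.1/0.109 + 5.46]·(853·4.48²/2) = [0.8927 + 5.46]·8558 = 5.437e+04 Pa.
ΔP = 5.437e+04 Pa = 54.4 kPa.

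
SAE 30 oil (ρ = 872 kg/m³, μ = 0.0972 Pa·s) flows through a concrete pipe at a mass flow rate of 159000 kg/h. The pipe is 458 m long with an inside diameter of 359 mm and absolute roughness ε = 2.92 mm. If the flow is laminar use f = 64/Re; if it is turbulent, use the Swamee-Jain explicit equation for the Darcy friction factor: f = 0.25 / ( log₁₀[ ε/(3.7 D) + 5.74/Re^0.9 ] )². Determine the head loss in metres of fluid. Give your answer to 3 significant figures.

h_f ≈ 0.647 m

ṁ = 159000 kg/h = 159000/3600 = 44.17 kg/s.
A = πD²/4 = π(0.359)²/4 = 0.1012 m²; mean velocity V = ṁ/(ρA) = 44.17/(872 · 0.1012) = 0.5004 m/s.
Reynolds number Re = ρVD/μ = 872 · 0.5004 · 0.359 / 0.0972 = 1612.
Re < 2300 → laminar flow, so f = 64/Re = 64/1612 = 0.03971 (the turbulent correlation is not needed).
Darcy-Weisbach: ΔP = f(L/D)(ρV²/2) = 0.03971·(458/0.359)·(872·0.5004²/2) = 0.03971·1276·109.2 = 5531 Pa.
Head loss h_f = ΔP/(ρg) = 5531/(872·9.81) = 0.647 m.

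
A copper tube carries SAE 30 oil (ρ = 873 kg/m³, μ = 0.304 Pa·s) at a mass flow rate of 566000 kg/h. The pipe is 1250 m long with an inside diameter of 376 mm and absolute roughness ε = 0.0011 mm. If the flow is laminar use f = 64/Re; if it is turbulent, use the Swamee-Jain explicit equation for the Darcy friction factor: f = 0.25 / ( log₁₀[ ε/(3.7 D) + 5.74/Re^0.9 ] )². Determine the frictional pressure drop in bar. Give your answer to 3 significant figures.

ṁ = 566000 kg/h = 566000/3600 = 157.2 kg/s.
A = πD²/4 = π(0.376)²/4 = 0.111 m²; mean velocity V = ṁ/(ρA) = 157.2/(873 · 0.111) = 1.622 m/s.
Reynolds number Re = ρVD/μ = 873 · 1.622 · 0.376 / 0.304 = 1751.
Re < 2300 → laminar flow, so f = 64/Re = 64/1751 = 0.03654 (the turbulent correlation is not needed).
Darcy-Weisbach: ΔP = f(L/D)(ρV²/2) = 0.03654·(1250/0.376)·(873·1.622²/2) = 0.03654·3324·1148 = 1.395e+05 Pa.
ΔP = 1.395e+05 Pa = 1.40 bar.

ΔP ≈ 1.40 bar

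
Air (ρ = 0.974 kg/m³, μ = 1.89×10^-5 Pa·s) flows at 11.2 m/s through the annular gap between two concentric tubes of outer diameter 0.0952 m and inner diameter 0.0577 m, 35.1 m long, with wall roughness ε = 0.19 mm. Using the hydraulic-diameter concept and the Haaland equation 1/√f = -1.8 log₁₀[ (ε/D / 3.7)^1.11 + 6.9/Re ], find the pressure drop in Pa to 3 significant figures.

Hydraulic diameter D_h = 4A/P = D_o - D_i = 0.0952 - 0.0577 = 0.0375 m.
Re = ρVD_h/μ = 0.974·11.2·0.0375/1.89e-05 = 2.164e+04.
ε/D_h = 0.00019/0.0375 = 0.00507; Haaland gives 1/√f = -1.8 log₁₀[0.000663+0.000319] = 5.414, so f = 0.03411.
ΔP = f(L/D_h)(ρV²/2) = 0.03411·35.1/0.0375·61.09 = 1951 Pa.

ΔP ≈ 1950 Pa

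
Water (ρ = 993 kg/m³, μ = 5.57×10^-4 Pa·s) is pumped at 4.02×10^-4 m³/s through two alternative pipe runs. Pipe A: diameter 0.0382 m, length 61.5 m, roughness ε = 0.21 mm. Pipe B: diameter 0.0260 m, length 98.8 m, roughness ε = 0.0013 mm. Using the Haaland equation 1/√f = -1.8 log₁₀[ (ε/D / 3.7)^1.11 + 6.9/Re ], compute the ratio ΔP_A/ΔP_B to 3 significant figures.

Pipe A: V = Q/A = 0.000402/0.001146 = 0.3508 m/s; Re = 2.389e+04; ε/D = 0.0055; Haaland → f = 0.03444; ΔP_A = f(L/D)(ρV²/2) = 3387 Pa.
Pipe B: V = Q/A = 0.000402/0.0005309 = 0.7572 m/s; Re = 3.51e+04; ε/D = 5e-05; Haaland → f = 0.02257; ΔP_B = f(L/D)(ρV²/2) = 2.441e+04 Pa.
ΔP_A/ΔP_B = 3387/2.441e+04 = 0.139.

ΔP_A/ΔP_B ≈ 0.139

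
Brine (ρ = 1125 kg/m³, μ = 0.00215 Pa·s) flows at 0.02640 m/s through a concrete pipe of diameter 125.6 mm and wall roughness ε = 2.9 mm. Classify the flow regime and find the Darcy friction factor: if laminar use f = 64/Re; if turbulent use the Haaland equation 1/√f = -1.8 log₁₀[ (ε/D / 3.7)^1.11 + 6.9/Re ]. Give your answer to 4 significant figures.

f ≈ 0.03689

Re = ρVD/μ = 1125·0.0264·0.1256/0.00215 = 1735.
Re < 2300 → laminar, so f = 64/Re = 0.03689 (roughness is irrelevant in laminar flow).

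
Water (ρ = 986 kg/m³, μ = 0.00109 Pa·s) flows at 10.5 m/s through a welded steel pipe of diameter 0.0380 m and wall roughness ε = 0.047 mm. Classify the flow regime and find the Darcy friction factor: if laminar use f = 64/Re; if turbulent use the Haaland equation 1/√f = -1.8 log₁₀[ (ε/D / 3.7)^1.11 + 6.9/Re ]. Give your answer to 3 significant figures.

Re = ρVD/μ = 986·10.5·0.038/0.00109 = 3.609e+05.
Re > 4000 → turbulent. ε/D = 4.7e-05/0.038 = 0.00124; Haaland: 1/√f = -1.8 log₁₀[0.000139 + 1.91e-05] = 6.844, so f = 0.02135.

f ≈ 0.0214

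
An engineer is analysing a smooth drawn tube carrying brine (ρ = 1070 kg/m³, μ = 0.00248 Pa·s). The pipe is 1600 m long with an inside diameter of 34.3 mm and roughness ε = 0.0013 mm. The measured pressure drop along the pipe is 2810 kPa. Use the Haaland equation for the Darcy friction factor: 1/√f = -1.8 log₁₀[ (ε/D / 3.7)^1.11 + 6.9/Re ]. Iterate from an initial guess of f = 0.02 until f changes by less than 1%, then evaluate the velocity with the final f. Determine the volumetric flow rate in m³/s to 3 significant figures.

Rearranging Darcy-Weisbach: V = √(2·ΔP·D/(f·L·ρ)). With ε/D = 1.3e-06/0.0343 = 3.79e-05, iterate starting from f = 0.02:
  f = 0.02 → V = √(2·2.81e+06·0.0343/(0.02·1600·1070)) = 2.373 m/s; Re = ρVD/μ = 3.511e+04; f → 0.02254
  f = 0.02254 → V = 2.235 m/s; Re = 3.307e+04; f → 0.02286
  f = 0.02286 → V = 2.219 m/s; Re = 3.285e+04; f → 0.02289
Converged (Δf/f < 1%). With the final f = 0.02289: V = √(2·2.81e+06·0.0343/(0.02289·1600·1070)) = 2.218 m/s.
Q = V·A = 2.218·(π/4·0.0343²) = 0.002049 m³/s = 0.00205 m³/s.

Q ≈ 0.00205 m³/s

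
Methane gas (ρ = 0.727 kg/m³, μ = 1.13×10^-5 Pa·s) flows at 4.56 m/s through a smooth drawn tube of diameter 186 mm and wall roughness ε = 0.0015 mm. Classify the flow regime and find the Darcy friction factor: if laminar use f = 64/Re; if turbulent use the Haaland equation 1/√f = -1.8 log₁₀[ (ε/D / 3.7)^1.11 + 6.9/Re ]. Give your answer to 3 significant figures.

f ≈ 0.0203

Re = ρVD/μ = 0.727·4.56·0.186/1.13e-05 = 5.457e+04.
Re > 4000 → turbulent. ε/D = 1.5e-06/0.186 = 8.06e-06; Haaland: 1/√f = -1.8 log₁₀[5.2e-07 + 0.000126] = 7.013, so f = 0.02033.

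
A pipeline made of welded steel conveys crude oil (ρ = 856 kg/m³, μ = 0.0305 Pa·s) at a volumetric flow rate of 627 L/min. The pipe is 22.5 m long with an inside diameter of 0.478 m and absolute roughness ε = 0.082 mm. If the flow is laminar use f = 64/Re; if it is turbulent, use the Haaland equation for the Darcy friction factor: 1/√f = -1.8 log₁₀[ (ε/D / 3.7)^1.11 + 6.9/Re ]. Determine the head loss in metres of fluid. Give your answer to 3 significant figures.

h_f ≈ 6.67×10^-4 m

Q = 627 L/min = 627/60000 = 0.01045 m³/s.
Cross-sectional area A = πD²/4 = π(0.478)²/4 = 0.1795 m²; mean velocity V = Q/A = 0.01045/0.1795 = 0.05823 m/s.
Reynolds number Re = ρVD/μ = 856 · 0.05823 · 0.478 / 0.0305 = 781.2.
Re < 2300 → laminar flow, so f = 64/Re = 64/781.2 = 0.08192 (the turbulent correlation is not needed).
Darcy-Weisbach: ΔP = f(L/D)(ρV²/2) = 0.08192·(22.5/0.478)·(856·0.05823²/2) = 0.08192·47.07·1.451 = 5.597 Pa.
Head loss h_f = ΔP/(ρg) = 5.597/(856·9.81) = 6.67×10^-4 m.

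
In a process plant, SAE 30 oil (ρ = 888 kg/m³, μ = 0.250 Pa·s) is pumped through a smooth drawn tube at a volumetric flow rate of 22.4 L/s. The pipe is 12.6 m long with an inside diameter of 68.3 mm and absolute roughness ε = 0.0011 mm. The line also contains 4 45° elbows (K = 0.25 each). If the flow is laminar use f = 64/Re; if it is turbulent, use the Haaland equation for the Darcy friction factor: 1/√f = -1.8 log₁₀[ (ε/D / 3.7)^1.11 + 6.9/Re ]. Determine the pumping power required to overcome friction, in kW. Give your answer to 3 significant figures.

P ≈ 3.33 kW

Q = 22.4 L/s = 22.4/1000 = 0.0224 m³/s.
Cross-sectional area A = πD²/4 = π(0.0683)²/4 = 0.003664 m²; mean velocity V = Q/A = 0.0224/0.003664 = 6.114 m/s.
Reynolds number Re = ρVD/μ = 888 · 6.114 · 0.0683 / 0.25 = 1483.
Re < 2300 → laminar flow, so f = 64/Re = 64/1483 = 0.04315 (the turbulent correlation is not needed).
Total minor-loss coefficient ΣK = 4·0.25 = 1.
ΔP = [f·L/D + ΣK]·(ρV²/2) = [0.04315·12.6/0.0683 + 1]·(888·6.114²/2) = [7.96 + 1]·1.66e+04 = 1.487e+05 Pa.
Pumping power P = QΔP = 0.0224·1.487e+05 = 3331 W = 3.33 kW.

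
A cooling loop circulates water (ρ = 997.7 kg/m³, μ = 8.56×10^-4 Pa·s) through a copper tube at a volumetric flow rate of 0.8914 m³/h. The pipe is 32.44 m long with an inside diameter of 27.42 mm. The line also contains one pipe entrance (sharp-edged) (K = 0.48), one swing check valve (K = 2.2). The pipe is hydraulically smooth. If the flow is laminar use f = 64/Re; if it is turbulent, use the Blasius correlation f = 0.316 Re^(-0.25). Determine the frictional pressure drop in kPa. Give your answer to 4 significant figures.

ΔP ≈ 3.283 kPa

Q = 0.8914 m³/h = 0.8914/3600 = 0.0002476 m³/s.
Cross-sectional area A = πD²/4 = π(0.02742)²/4 = 0.0005905 m²; mean velocity V = Q/A = 0.0002476/0.0005905 = 0.4193 m/s.
Reynolds number Re = ρVD/μ = 997.7 · 0.4193 · 0.02742 / 0.000856 = 1.34e+04.
Re > 4000 → turbulent. Smooth-pipe (Blasius): f = 0.316 Re^(-0.25) = 0.316/(1.34e+04)^0.25 = 0.02937.
Total minor-loss coefficient ΣK = 1·0.48 + 1·2.2 = 2.68.
ΔP = [f·L/D + ΣK]·(ρV²/2) = [0.02937·32.44/0.02742 + 2.68]·(997.7·0.4193²/2) = [34.75 + 2.68]·87.71 = 3283 Pa.
ΔP = 3283 Pa = 3.283 kPa.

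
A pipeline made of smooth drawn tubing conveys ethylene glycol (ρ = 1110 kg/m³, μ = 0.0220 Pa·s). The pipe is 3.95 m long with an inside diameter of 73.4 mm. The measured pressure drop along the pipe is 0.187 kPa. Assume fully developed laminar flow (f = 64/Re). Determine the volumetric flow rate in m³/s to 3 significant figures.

For laminar flow, f = 64/Re with Re = ρVD/μ, so Darcy-Weisbach reduces to ΔP = 32μLV/D². Solving for V: V = ΔP·D²/(32μL) = 187·(0.0734)²/(32·0.022·3.95) = 0.3623 m/s.
Check: Re = ρVD/μ = 1110·0.3623·0.0734/0.022 = 1342 < 2300, so the laminar assumption holds.
Q = V·A = 0.3623·(π/4·0.0734²) = 0.001533 m³/s = 0.00153 m³/s.

Q ≈ 0.00153 m³/s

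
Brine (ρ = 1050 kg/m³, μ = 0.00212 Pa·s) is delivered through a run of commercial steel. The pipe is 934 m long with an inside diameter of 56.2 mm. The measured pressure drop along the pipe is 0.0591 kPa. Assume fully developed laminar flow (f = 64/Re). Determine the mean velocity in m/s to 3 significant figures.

V ≈ 0.00295 m/s

For laminar flow, f = 64/Re with Re = ρVD/μ, so Darcy-Weisbach reduces to ΔP = 32μLV/D². Solving for V: V = ΔP·D²/(32μL) = 59.1·(0.0562)²/(32·0.00212·934) = 0.002946 m/s.
Check: Re = ρVD/μ = 1050·0.002946·0.0562/0.00212 = 82 < 2300, so the laminar assumption holds.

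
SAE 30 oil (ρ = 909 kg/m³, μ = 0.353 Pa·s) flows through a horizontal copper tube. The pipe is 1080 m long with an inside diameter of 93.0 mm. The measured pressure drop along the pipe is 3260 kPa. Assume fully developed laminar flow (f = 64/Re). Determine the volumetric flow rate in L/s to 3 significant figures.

Q ≈ 15.7 L/s

For laminar flow, f = 64/Re with Re = ρVD/μ, so Darcy-Weisbach reduces to ΔP = 32μLV/D². Solving for V: V = ΔP·D²/(32μL) = 3.26e+06·(0.093)²/(32·0.353·1080) = 2.311 m/s.
Check: Re = ρVD/μ = 909·2.311·0.093/0.353 = 553.5 < 2300, so the laminar assumption holds.
Q = V·A = 2.311·(π/4·0.093²) = 0.0157 m³/s = 15.7 L/s.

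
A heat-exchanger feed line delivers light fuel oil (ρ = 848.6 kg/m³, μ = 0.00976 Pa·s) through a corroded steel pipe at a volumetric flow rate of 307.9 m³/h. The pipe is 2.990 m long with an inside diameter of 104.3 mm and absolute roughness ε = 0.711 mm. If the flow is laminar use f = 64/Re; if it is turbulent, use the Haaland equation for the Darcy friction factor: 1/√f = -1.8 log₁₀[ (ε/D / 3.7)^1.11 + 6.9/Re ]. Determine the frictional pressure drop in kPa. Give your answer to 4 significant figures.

ΔP ≈ 41.77 kPa

Q = 307.9 m³/h = 307.9/3600 = 0.08553 m³/s.
Cross-sectional area A = πD²/4 = π(0.1043)²/4 = 0.008544 m²; mean velocity V = Q/A = 0.08553/0.008544 = 10.01 m/s.
Reynolds number Re = ρVD/μ = 848.6 · 10.01 · 0.1043 / 0.00976 = 9.078e+04.
Re > 4000 → turbulent. Relative roughness ε/D = 0.000711/0.1043 = 0.00682. Haaland: 1/√f = -1.8 log₁₀[(0.00682/3.7)^1.11 + 6.9/9.078e+04] = -1.8 log₁₀[0.000922 + 7.6e-05] = 5.402, so f = 0.03427.
Darcy-Weisbach: ΔP = f(L/D)(ρV²/2) = 0.03427·(2.99/0.1043)·(848.6·10.01²/2) = 0.03427·28.67·4.252e+04 = 4.177e+04 Pa.
ΔP = 4.177e+04 Pa = 41.77 kPa.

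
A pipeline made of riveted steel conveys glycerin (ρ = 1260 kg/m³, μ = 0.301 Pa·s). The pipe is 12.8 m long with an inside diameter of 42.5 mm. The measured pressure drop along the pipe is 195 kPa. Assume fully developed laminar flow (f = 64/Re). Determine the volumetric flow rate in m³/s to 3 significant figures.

For laminar flow, f = 64/Re with Re = ρVD/μ, so Darcy-Weisbach reduces to ΔP = 32μLV/D². Solving for V: V = ΔP·D²/(32μL) = 1.95e+05·(0.0425)²/(32·0.301·12.8) = 2.857 m/s.
Check: Re = ρVD/μ = 1260·2.857·0.0425/0.301 = 508.3 < 2300, so the laminar assumption holds.
Q = V·A = 2.857·(π/4·0.0425²) = 0.004053 m³/s = 0.00405 m³/s.

Q ≈ 0.00405 m³/s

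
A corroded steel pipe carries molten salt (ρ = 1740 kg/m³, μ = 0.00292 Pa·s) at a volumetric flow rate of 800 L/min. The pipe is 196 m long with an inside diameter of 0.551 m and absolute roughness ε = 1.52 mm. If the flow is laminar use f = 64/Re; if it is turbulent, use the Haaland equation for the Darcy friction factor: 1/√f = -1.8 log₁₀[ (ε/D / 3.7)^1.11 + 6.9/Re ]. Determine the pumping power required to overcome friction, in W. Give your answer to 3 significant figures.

Q = 800 L/min = 800/60000 = 0.01333 m³/s.
Cross-sectional area A = πD²/4 = π(0.551)²/4 = 0.2384 m²; mean velocity V = Q/A = 0.01333/0.2384 = 0.05592 m/s.
Reynolds number Re = ρVD/μ = 1740 · 0.05592 · 0.551 / 0.00292 = 1.836e+04.
Re > 4000 → turbulent. Relative roughness ε/D = 0.00152/0.551 = 0.00276. Haaland: 1/√f = -1.8 log₁₀[(0.00276/3.7)^1.11 + 6.9/1.836e+04] = -1.8 log₁₀[0.000338 + 0.000376] = 5.664, so f = 0.03117.
Darcy-Weisbach: ΔP = f(L/D)(ρV²/2) = 0.03117·(196/0.551)·(1740·0.05592²/2) = 0.03117·355.7·2.72 = 30.16 Pa.
Pumping power P = QΔP = 0.01333·30.16 = 0.4022 W = 0.402 W.

P ≈ 0.402 W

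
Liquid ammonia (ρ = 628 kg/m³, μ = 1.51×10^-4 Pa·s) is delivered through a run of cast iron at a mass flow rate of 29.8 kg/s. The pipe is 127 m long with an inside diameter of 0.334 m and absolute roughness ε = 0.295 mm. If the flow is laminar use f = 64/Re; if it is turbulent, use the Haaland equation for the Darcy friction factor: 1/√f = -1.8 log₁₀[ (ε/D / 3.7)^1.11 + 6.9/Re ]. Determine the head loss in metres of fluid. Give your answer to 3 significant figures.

A = πD²/4 = π(0.334)²/4 = 0.08762 m²; mean velocity V = ṁ/(ρA) = 29.8/(628 · 0.08762) = 0.5416 m/s.
Reynolds number Re = ρVD/μ = 628 · 0.5416 · 0.334 / 0.000151 = 7.523e+05.
Re > 4000 → turbulent. Relative roughness ε/D = 0.000295/0.334 = 0.000883. Haaland: 1/√f = -1.8 log₁₀[(0.000883/3.7)^1.11 + 6.9/7.523e+05] = -1.8 log₁₀[9.54e-05 + 9.17e-06] = 7.165, so f = 0.01948.
Darcy-Weisbach: ΔP = f(L/D)(ρV²/2) = 0.01948·(127/0.334)·(628·0.5416²/2) = 0.01948·380.2·92.1 = 682.1 Pa.
Head loss h_f = ΔP/(ρg) = 682.1/(628·9.81) = 0.111 m.

h_f ≈ 0.111 m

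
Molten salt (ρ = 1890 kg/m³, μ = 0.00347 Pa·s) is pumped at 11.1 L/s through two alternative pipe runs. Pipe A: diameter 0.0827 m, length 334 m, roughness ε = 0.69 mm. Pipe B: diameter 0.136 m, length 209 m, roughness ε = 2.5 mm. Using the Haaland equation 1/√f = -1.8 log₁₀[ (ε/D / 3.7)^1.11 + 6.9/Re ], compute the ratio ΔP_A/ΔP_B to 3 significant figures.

Pipe A: V = Q/A = 0.0111/0.005372 = 2.066 m/s; Re = 9.308e+04; ε/D = 0.00834; Haaland → f = 0.03642; ΔP_A = f(L/D)(ρV²/2) = 5.936e+05 Pa.
Pipe B: V = Q/A = 0.0111/0.01453 = 0.7641 m/s; Re = 5.66e+04; ε/D = 0.0184; Haaland → f = 0.0479; ΔP_B = f(L/D)(ρV²/2) = 4.061e+04 Pa.
ΔP_A/ΔP_B = 5.936e+05/4.061e+04 = 14.6.

ΔP_A/ΔP_B ≈ 14.6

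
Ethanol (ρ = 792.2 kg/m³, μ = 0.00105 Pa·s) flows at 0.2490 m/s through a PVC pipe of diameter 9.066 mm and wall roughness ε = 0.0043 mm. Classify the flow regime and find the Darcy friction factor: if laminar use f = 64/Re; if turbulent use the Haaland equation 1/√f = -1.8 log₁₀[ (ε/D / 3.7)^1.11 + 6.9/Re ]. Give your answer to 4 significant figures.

Re = ρVD/μ = 792.2·0.249·0.009066/0.00105 = 1703.
Re < 2300 → laminar, so f = 64/Re = 0.03758 (roughness is irrelevant in laminar flow).

f ≈ 0.03758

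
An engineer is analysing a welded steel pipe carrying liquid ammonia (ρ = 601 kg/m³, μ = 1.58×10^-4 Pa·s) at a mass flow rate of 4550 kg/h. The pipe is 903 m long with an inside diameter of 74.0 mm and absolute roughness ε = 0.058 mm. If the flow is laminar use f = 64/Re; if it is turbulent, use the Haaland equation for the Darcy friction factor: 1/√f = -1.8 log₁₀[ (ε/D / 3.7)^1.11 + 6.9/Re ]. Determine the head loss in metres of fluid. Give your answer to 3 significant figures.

h_f ≈ 3.06 m

ṁ = 4550 kg/h = 4550/3600 = 1.264 kg/s.
A = πD²/4 = π(0.074)²/4 = 0.004301 m²; mean velocity V = ṁ/(ρA) = 1.264/(601 · 0.004301) = 0.489 m/s.
Reynolds number Re = ρVD/μ = 601 · 0.489 · 0.074 / 0.000158 = 1.376e+05.
Re > 4000 → turbulent. Relative roughness ε/D = 5.8e-05/0.074 = 0.000784. Haaland: 1/√f = -1.8 log₁₀[(0.000784/3.7)^1.11 + 6.9/1.376e+05] = -1.8 log₁₀[8.35e-05 + 5.01e-05] = 6.973, so f = 0.02057.
Darcy-Weisbach: ΔP = f(L/D)(ρV²/2) = 0.02057·(903/0.074)·(601·0.489²/2) = 0.02057·1.22e+04·71.85 = 1.803e+04 Pa.
Head loss h_f = ΔP/(ρg) = 1.803e+04/(601·9.81) = 3.06 m.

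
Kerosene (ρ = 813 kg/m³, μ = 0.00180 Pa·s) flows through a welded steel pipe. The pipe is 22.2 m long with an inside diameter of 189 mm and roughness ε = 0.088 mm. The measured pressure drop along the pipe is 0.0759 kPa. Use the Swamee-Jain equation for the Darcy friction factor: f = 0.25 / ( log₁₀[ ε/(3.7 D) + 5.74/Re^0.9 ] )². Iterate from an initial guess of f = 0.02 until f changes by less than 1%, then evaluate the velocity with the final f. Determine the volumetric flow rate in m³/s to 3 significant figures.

Rearranging Darcy-Weisbach: V = √(2·ΔP·D/(f·L·ρ)). With ε/D = 8.8e-05/0.189 = 0.000466, iterate starting from f = 0.02:
  f = 0.02 → V = √(2·75.9·0.189/(0.02·22.2·813)) = 0.2819 m/s; Re = ρVD/μ = 2.407e+04; f → 0.02588
  f = 0.02588 → V = 0.2478 m/s; Re = 2.116e+04; f → 0.02661
  f = 0.02661 → V = 0.2444 m/s; Re = 2.087e+04; f → 0.02669
Converged (Δf/f < 1%). With the final f = 0.02669: V = √(2·75.9·0.189/(0.02669·22.2·813)) = 0.2441 m/s.
Q = V·A = 0.2441·(π/4·0.189²) = 0.006847 m³/s = 0.00685 m³/s.

Q ≈ 0.00685 m³/s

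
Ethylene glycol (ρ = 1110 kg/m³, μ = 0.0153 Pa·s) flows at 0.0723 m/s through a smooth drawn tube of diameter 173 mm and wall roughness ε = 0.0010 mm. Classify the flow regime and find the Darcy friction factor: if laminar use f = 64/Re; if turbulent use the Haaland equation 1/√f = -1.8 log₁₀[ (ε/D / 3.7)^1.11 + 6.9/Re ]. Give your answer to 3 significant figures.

f ≈ 0.0705

Re = ρVD/μ = 1110·0.0723·0.173/0.0153 = 907.4.
Re < 2300 → laminar, so f = 64/Re = 0.07053 (roughness is irrelevant in laminar flow).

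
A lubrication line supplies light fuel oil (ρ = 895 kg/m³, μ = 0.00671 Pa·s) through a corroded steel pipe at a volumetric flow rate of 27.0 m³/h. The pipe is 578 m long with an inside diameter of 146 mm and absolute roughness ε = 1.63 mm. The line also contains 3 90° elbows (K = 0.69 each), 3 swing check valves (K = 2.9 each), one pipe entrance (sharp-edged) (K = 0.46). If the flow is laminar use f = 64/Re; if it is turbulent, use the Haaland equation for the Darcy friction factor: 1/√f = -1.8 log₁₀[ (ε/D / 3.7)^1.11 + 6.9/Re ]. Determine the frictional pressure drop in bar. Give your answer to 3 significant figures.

ΔP ≈ 0.170 bar

Q = 27.0 m³/h = 27.0/3600 = 0.0075 m³/s.
Cross-sectional area A = πD²/4 = π(0.146)²/4 = 0.01674 m²; mean velocity V = Q/A = 0.0075/0.01674 = 0.448 m/s.
Reynolds number Re = ρVD/μ = 895 · 0.448 · 0.146 / 0.00671 = 8724.
Re > 4000 → turbulent. Relative roughness ε/D = 0.00163/0.146 = 0.0112. Haaland: 1/√f = -1.8 log₁₀[(0.0112/3.7)^1.11 + 6.9/8724] = -1.8 log₁₀[0.00159 + 0.000791] = 4.721, so f = 0.04487.
Total minor-loss coefficient ΣK = 3·0.69 + 3·2.9 + 1·0.46 = 11.2.
ΔP = [f·L/D + ΣK]·(ρV²/2) = [0.04487·578/0.146 + 11.2]·(895·0.448²/2) = [177.7 + 11.2]·89.81 = 1.696e+04 Pa.
ΔP = 1.696e+04 Pa = 0.170 bar.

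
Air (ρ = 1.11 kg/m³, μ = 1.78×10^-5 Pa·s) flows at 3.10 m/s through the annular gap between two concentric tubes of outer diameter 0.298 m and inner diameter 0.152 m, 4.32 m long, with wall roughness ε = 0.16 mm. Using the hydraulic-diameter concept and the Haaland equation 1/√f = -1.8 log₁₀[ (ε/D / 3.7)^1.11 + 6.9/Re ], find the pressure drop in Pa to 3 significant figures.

Hydraulic diameter D_h = 4A/P = D_o - D_i = 0.298 - 0.152 = 0.146 m.
Re = ρVD_h/μ = 1.11·3.1·0.146/1.78e-05 = 2.822e+04.
ε/D_h = 0.00016/0.146 = 0.0011; Haaland gives 1/√f = -1.8 log₁₀[0.000121+0.000244] = 6.186, so f = 0.02613.
ΔP = f(L/D_h)(ρV²/2) = 0.02613·4.32/0.146·5.334 = 4.123 Pa.

ΔP ≈ 4.12 Pa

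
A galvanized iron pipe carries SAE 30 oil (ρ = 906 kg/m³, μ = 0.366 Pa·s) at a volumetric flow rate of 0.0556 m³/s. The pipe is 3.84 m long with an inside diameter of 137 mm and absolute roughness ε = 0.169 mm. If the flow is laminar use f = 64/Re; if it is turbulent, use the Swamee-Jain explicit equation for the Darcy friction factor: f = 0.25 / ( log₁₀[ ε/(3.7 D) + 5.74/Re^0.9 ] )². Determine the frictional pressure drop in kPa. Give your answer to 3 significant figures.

Cross-sectional area A = πD²/4 = π(0.137)²/4 = 0.01474 m²; mean velocity V = Q/A = 0.0556/0.01474 = 3.772 m/s.
Reynolds number Re = ρVD/μ = 906 · 3.772 · 0.137 / 0.366 = 1279.
Re < 2300 → laminar flow, so f = 64/Re = 64/1279 = 0.05003 (the turbulent correlation is not needed).
Darcy-Weisbach: ΔP = f(L/D)(ρV²/2) = 0.05003·(3.84/0.137)·(906·3.772²/2) = 0.05003·28.03·6444 = 9038 Pa.
ΔP = 9038 Pa = 9.04 kPa.

ΔP ≈ 9.04 kPa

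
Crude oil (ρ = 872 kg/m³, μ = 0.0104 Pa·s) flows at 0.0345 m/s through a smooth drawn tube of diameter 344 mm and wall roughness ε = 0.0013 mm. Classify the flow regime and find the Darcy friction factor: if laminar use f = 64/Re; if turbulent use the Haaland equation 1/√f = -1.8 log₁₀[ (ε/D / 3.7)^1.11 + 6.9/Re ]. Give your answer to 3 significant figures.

f ≈ 0.0643

Re = ρVD/μ = 872·0.0345·0.344/0.0104 = 995.1.
Re < 2300 → laminar, so f = 64/Re = 0.06432 (roughness is irrelevant in laminar flow).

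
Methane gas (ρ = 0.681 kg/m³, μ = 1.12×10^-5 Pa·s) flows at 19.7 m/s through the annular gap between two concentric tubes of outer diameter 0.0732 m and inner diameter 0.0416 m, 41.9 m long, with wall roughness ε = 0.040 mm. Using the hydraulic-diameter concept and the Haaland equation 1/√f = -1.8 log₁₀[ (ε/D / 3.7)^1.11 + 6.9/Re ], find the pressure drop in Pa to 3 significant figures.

Hydraulic diameter D_h = 4A/P = D_o - D_i = 0.0732 - 0.0416 = 0.0316 m.
Re = ρVD_h/μ = 0.681·19.7·0.0316/1.12e-05 = 3.785e+04.
ε/D_h = 4e-05/0.0316 = 0.00127; Haaland gives 1/√f = -1.8 log₁₀[0.000142+0.000182] = 6.28, so f = 0.02536.
ΔP = f(L/D_h)(ρV²/2) = 0.02536·41.9/0.0316·132.1 = 4443 Pa.

ΔP ≈ 4440 Pa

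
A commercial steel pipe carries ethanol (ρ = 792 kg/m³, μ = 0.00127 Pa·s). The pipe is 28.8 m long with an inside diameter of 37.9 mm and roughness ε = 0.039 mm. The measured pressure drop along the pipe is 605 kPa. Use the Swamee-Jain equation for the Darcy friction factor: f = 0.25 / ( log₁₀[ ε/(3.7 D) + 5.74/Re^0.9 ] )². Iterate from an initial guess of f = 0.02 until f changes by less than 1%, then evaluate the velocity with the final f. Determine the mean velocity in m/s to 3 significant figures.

Rearranging Darcy-Weisbach: V = √(2·ΔP·D/(f·L·ρ)). With ε/D = 3.9e-05/0.0379 = 0.00103, iterate starting from f = 0.02:
  f = 0.02 → V = √(2·6.05e+05·0.0379/(0.02·28.8·792)) = 10.03 m/s; Re = ρVD/μ = 2.37e+05; f → 0.0211
  f = 0.0211 → V = 9.76 m/s; Re = 2.307e+05; f → 0.02113
Converged (Δf/f < 1%). With the final f = 0.02113: V = √(2·6.05e+05·0.0379/(0.02113·28.8·792)) = 9.753 m/s.

V ≈ 9.75 m/s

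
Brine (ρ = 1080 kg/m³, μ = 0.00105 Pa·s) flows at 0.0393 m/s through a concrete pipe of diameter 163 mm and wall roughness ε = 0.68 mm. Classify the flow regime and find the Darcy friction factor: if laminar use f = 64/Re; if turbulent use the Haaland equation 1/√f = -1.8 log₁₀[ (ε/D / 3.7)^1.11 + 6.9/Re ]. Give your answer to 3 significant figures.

f ≈ 0.0393

Re = ρVD/μ = 1080·0.0393·0.163/0.00105 = 6589.
Re > 4000 → turbulent. ε/D = 0.00068/0.163 = 0.00417; Haaland: 1/√f = -1.8 log₁₀[0.000534 + 0.00105] = 5.042, so f = 0.03934.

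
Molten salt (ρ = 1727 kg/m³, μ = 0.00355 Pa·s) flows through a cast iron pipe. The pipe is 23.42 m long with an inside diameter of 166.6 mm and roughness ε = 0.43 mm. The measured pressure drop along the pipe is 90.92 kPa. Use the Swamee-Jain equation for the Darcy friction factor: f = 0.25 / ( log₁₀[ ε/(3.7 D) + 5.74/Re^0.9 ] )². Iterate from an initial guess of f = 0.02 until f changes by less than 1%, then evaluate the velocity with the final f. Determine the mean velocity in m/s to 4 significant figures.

Rearranging Darcy-Weisbach: V = √(2·ΔP·D/(f·L·ρ)). With ε/D = 0.00043/0.1666 = 0.00258, iterate starting from f = 0.02:
  f = 0.02 → V = √(2·9.092e+04·0.1666/(0.02·23.42·1727)) = 6.12 m/s; Re = ρVD/μ = 4.96e+05; f → 0.02551
  f = 0.02551 → V = 5.419 m/s; Re = 4.392e+05; f → 0.02556
Converged (Δf/f < 1%). With the final f = 0.02556: V = √(2·9.092e+04·0.1666/(0.02556·23.42·1727)) = 5.413 m/s.

V ≈ 5.413 m/s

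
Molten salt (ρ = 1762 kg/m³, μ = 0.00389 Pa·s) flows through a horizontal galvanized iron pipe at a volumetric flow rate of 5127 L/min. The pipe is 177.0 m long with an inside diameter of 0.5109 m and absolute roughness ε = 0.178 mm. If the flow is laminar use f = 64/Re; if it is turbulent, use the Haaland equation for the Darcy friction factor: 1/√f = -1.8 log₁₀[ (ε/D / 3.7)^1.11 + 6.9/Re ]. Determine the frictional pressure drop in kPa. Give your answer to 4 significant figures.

ΔP ≈ 1.035 kPa

Q = 5127 L/min = 5127/60000 = 0.08545 m³/s.
Cross-sectional area A = πD²/4 = π(0.5109)²/4 = 0.205 m²; mean velocity V = Q/A = 0.08545/0.205 = 0.4168 m/s.
Reynolds number Re = ρVD/μ = 1762 · 0.4168 · 0.5109 / 0.00389 = 9.646e+04.
Re > 4000 → turbulent. Relative roughness ε/D = 0.000178/0.5109 = 0.000348. Haaland: 1/√f = -1.8 log₁₀[(0.000348/3.7)^1.11 + 6.9/9.646e+04] = -1.8 log₁₀[3.4e-05 + 7.15e-05] = 7.158, so f = 0.01952.
Darcy-Weisbach: ΔP = f(L/D)(ρV²/2) = 0.01952·(177/0.5109)·(1762·0.4168²/2) = 0.01952·346.4·153.1 = 1035 Pa.
ΔP = 1035 Pa = 1.035 kPa.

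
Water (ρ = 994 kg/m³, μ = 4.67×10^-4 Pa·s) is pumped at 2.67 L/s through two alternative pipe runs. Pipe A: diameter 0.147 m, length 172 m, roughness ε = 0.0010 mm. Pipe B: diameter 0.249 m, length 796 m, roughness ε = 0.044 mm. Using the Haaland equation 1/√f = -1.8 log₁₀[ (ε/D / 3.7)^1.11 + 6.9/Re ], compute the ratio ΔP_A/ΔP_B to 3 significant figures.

Pipe A: V = Q/A = 0.00267/0.01697 = 0.1573 m/s; Re = 4.922e+04; ε/D = 6.8e-06; Haaland → f = 0.0208; ΔP_A = f(L/D)(ρV²/2) = 299.4 Pa.
Pipe B: V = Q/A = 0.00267/0.0487 = 0.05483 m/s; Re = 2.906e+04; ε/D = 0.000177; Haaland → f = 0.02387; ΔP_B = f(L/D)(ρV²/2) = 114 Pa.
ΔP_A/ΔP_B = 299.4/114 = 2.63.

ΔP_A/ΔP_B ≈ 2.63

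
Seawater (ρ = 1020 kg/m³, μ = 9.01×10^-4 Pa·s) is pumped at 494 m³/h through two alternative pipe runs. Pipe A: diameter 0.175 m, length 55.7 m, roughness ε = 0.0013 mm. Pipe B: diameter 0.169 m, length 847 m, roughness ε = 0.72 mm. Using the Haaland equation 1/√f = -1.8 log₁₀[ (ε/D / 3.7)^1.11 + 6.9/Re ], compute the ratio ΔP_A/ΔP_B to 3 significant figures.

ΔP_A/ΔP_B ≈ 0.0218

Pipe A: V = Q/A = 0.1372/0.02405 = 5.705 m/s; Re = 1.13e+06; ε/D = 7.43e-06; Haaland → f = 0.01149; ΔP_A = f(L/D)(ρV²/2) = 6.073e+04 Pa.
Pipe B: V = Q/A = 0.1372/0.02243 = 6.117 m/s; Re = 1.17e+06; ε/D = 0.00426; Haaland → f = 0.02909; ΔP_B = f(L/D)(ρV²/2) = 2.782e+06 Pa.
ΔP_A/ΔP_B = 6.073e+04/2.782e+06 = 0.0218.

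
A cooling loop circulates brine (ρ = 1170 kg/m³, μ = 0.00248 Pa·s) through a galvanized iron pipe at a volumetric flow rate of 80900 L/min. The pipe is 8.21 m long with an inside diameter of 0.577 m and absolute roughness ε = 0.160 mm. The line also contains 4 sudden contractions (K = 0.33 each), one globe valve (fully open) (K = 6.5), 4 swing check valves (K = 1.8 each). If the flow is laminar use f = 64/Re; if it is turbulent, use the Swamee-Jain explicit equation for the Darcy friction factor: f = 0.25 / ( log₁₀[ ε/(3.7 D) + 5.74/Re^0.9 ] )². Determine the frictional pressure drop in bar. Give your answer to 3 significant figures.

Q = 80900 L/min = 80900/60000 = 1.348 m³/s.
Cross-sectional area A = πD²/4 = π(0.577)²/4 = 0.2615 m²; mean velocity V = Q/A = 1.348/0.2615 = 5.157 m/s.
Reynolds number Re = ρVD/μ = 1170 · 5.157 · 0.577 / 0.00248 = 1.404e+06.
Re > 4000 → turbulent. Relative roughness ε/D = 0.00016/0.577 = 0.000277. Swamee-Jain: f = 0.25/(log₁₀[0.000277/3.7 + 5.74/1.404e+06^0.9])² = 0.25/(log₁₀[7.49e-05 + 1.68e-05])² = 0.25/(-4.037)² = 0.01534.
Total minor-loss coefficient ΣK = 4·0.33 + 1·6.5 + 4·1.8 = 15.
ΔP = [f·L/D + ΣK]·(ρV²/2) = [0.01534·8.21/0.577 + 15]·(1170·5.157²/2) = [0.2182 + 15]·1.555e+04 = 2.37e+05 Pa.
ΔP = 2.37e+05 Pa = 2.37 bar.

ΔP ≈ 2.37 bar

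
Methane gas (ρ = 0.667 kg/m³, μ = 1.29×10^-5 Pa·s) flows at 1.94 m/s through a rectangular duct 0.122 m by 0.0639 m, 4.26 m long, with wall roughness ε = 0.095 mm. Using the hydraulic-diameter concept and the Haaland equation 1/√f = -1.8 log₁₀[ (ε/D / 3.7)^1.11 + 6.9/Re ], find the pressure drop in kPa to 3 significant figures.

ΔP ≈ 0.00215 kPa

Hydraulic diameter D_h = 4A/P = 4·(0.122·0.0639)/(2·(0.122+0.0639)) = 0.03118/0.3718 = 0.08387 m.
Re = ρVD_h/μ = 0.667·1.94·0.08387/1.29e-05 = 8413.
ε/D_h = 9.5e-05/0.08387 = 0.00113; Haaland gives 1/√f = -1.8 log₁₀[0.000126+0.00082] = 5.444, so f = 0.03375.
ΔP = f(L/D_h)(ρV²/2) = 0.03375·4.26/0.08387·1.255 = 2.151 Pa.
ΔP = 0.00215 kPa.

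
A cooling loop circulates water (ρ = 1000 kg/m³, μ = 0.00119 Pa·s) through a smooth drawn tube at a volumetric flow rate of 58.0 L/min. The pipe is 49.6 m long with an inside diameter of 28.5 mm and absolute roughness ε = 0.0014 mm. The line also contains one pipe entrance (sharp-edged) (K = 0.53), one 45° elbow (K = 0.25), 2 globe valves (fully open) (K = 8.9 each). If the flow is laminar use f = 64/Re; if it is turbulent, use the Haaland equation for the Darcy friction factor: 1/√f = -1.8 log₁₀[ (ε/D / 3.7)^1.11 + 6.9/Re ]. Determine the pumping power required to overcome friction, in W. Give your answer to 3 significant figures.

P ≈ 63.9 W

Q = 58.0 L/min = 58.0/60000 = 0.0009667 m³/s.
Cross-sectional area A = πD²/4 = π(0.0285)²/4 = 0.0006379 m²; mean velocity V = Q/A = 0.0009667/0.0006379 = 1.515 m/s.
Reynolds number Re = ρVD/μ = 1000 · 1.515 · 0.0285 / 0.00119 = 3.629e+04.
Re > 4000 → turbulent. Relative roughness ε/D = 1.4e-06/0.0285 = 4.91e-05. Haaland: 1/√f = -1.8 log₁₀[(4.91e-05/3.7)^1.11 + 6.9/3.629e+04] = -1.8 log₁₀[3.86e-06 + 0.00019] = 6.682, so f = 0.0224.
Total minor-loss coefficient ΣK = 1·0.53 + 1·0.25 + 2·8.9 = 18.6.
ΔP = [f·L/D + ΣK]·(ρV²/2) = [0.0224·49.6/0.0285 + 18.6]·(1000·1.515²/2) = [38.98 + 18.6]·1148 = 6.608e+04 Pa.
Pumping power P = QΔP = 0.0009667·6.608e+04 = 63.88 W = 63.9 W.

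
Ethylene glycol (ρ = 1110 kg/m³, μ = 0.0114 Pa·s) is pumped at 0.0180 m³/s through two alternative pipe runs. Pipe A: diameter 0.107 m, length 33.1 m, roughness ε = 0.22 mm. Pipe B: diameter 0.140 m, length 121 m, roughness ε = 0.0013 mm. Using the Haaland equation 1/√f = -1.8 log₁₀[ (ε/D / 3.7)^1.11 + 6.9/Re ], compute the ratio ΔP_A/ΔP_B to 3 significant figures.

Pipe A: V = Q/A = 0.018/0.008992 = 2.002 m/s; Re = 2.086e+04; ε/D = 0.00206; Haaland → f = 0.02939; ΔP_A = f(L/D)(ρV²/2) = 2.022e+04 Pa.
Pipe B: V = Q/A = 0.018/0.01539 = 1.169 m/s; Re = 1.594e+04; ε/D = 9.29e-06; Haaland → f = 0.02729; ΔP_B = f(L/D)(ρV²/2) = 1.79e+04 Pa.
ΔP_A/ΔP_B = 2.022e+04/1.79e+04 = 1.13.

ΔP_A/ΔP_B ≈ 1.13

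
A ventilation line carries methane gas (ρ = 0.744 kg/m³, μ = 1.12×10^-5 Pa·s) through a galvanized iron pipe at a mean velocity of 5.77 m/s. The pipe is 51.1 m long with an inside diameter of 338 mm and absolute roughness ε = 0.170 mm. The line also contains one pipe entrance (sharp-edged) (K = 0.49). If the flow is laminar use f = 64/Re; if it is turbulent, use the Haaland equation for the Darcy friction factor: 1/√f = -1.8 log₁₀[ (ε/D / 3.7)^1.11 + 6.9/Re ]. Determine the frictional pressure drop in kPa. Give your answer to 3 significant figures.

Reynolds number Re = ρVD/μ = 0.744 · 5.77 · 0.338 / 1.12e-05 = 1.296e+05.
Re > 4000 → turbulent. Relative roughness ε/D = 0.00017/0.338 = 0.000503. Haaland: 1/√f = -1.8 log₁₀[(0.000503/3.7)^1.11 + 6.9/1.296e+05] = -1.8 log₁₀[5.11e-05 + 5.33e-05] = 7.167, so f = 0.01947.
Total minor-loss coefficient ΣK = 1·0.49 = 0.49.
ΔP = [f·L/D + ΣK]·(ρV²/2) = [0.01947·51.1/0.338 + 0.49]·(0.744·5.77²/2) = [2.943 + 0.49]·12.38 = 42.52 Pa.
ΔP = 42.52 Pa = 0.0425 kPa.

ΔP ≈ 0.0425 kPa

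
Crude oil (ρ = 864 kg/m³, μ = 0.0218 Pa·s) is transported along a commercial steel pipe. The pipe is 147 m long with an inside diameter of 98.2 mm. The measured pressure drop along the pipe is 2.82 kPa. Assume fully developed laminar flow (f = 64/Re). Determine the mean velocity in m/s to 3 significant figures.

V ≈ 0.265 m/s

For laminar flow, f = 64/Re with Re = ρVD/μ, so Darcy-Weisbach reduces to ΔP = 32μLV/D². Solving for V: V = ΔP·D²/(32μL) = 2820·(0.0982)²/(32·0.0218·147) = 0.2652 m/s.
Check: Re = ρVD/μ = 864·0.2652·0.0982/0.0218 = 1032 < 2300, so the laminar assumption holds.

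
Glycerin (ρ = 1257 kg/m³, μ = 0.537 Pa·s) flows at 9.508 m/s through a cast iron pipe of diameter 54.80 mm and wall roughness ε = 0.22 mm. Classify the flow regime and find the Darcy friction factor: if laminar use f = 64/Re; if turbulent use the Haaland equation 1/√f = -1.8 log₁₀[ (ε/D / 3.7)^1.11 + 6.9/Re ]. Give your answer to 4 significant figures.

Re = ρVD/μ = 1257·9.508·0.0548/0.537 = 1220.
Re < 2300 → laminar, so f = 64/Re = 0.05247 (roughness is irrelevant in laminar flow).

f ≈ 0.05247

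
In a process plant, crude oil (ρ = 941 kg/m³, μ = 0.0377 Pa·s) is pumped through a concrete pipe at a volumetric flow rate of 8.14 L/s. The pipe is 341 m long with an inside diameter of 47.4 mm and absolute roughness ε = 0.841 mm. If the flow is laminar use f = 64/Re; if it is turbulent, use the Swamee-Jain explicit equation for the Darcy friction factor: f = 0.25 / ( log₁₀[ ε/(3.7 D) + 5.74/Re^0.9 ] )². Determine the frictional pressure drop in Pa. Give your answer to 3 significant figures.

ΔP ≈ 3.94×10^6 Pa

Q = 8.14 L/s = 8.14/1000 = 0.00814 m³/s.
Cross-sectional area A = πD²/4 = π(0.0474)²/4 = 0.001765 m²; mean velocity V = Q/A = 0.00814/0.001765 = 4.613 m/s.
Reynolds number Re = ρVD/μ = 941 · 4.613 · 0.0474 / 0.0377 = 5458.
Re > 4000 → turbulent. Relative roughness ε/D = 0.000841/0.0474 = 0.0177. Swamee-Jain: f = 0.25/(log₁₀[0.0177/3.7 + 5.74/5458^0.9])² = 0.25/(log₁₀[0.0048 + 0.00249])² = 0.25/(-2.138)² = 0.0547.
Darcy-Weisbach: ΔP = f(L/D)(ρV²/2) = 0.0547·(341/0.0474)·(941·4.613²/2) = 0.0547·7194·1.001e+04 = 3.94e+06 Pa.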